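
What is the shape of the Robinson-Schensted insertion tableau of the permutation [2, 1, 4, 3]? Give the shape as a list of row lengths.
Row-insert each entry into an empty tableau.

After inserting 2: P = [[2]].
After inserting 1: P = [[1], [2]].
After inserting 4: P = [[1, 4], [2]].
After inserting 3: P = [[1, 3], [2, 4]].

The final insertion tableau P = [[1, 3], [2, 4]] has shape [2, 2].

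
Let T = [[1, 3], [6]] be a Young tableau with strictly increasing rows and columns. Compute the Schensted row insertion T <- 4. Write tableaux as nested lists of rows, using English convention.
[[1, 3, 4], [6]]

4 is larger than every entry of row 1, so it is appended to row 1. The new tableau is [[1, 3, 4], [6]].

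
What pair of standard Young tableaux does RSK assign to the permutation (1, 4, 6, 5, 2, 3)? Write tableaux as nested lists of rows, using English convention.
P = [[1, 2, 3], [4, 5], [6]], Q = [[1, 2, 3], [4, 6], [5]]

Insert each entry of the permutation into P by Schensted row insertion, recording in Q the position of each new cell.

Insert 1: appended to row 1. P = [[1]].
Insert 4: appended to row 1. P = [[1, 4]].
Insert 6: appended to row 1. P = [[1, 4, 6]].
Insert 5: 5 bumps 6 from row 1; 6 starts row 2. P = [[1, 4, 5], [6]].
Insert 2: 2 bumps 4 from row 1; 4 bumps 6 from row 2; 6 starts row 3. P = [[1, 2, 5], [4], [6]].
Insert 3: 3 bumps 5 from row 1; 5 appends to row 2. P = [[1, 2, 3], [4, 5], [6]].

So P = [[1, 2, 3], [4, 5], [6]], Q = [[1, 2, 3], [4, 6], [5]].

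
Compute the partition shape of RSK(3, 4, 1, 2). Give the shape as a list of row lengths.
Row-insert each entry into an empty tableau.

After inserting 3: P = [[3]].
After inserting 4: P = [[3, 4]].
After inserting 1: P = [[1, 4], [3]].
After inserting 2: P = [[1, 2], [3, 4]].

The final insertion tableau P = [[1, 2], [3, 4]] has shape [2, 2].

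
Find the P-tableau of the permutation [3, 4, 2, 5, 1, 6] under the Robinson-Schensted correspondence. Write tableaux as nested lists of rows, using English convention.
Insert 3: appended to row 1. P = [[3]].
Insert 4: appended to row 1. P = [[3, 4]].
Insert 2: 2 bumps 3 from row 1; 3 starts row 2. P = [[2, 4], [3]].
Insert 5: appended to row 1. P = [[2, 4, 5], [3]].
Insert 1: 1 bumps 2 from row 1; 2 bumps 3 from row 2; 3 starts row 3. P = [[1, 4, 5], [2], [3]].
Insert 6: appended to row 1. P = [[1, 4, 5, 6], [2], [3]].

So P = [[1, 4, 5, 6], [2], [3]].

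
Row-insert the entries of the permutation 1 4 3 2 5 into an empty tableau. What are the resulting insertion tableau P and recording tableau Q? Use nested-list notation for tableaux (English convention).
Insert each entry of the permutation into P by Schensted row insertion, recording in Q the position of each new cell.

Insert 1: appended to row 1. P = [[1]].
Insert 4: appended to row 1. P = [[1, 4]].
Insert 3: 3 bumps 4 from row 1; 4 starts row 2. P = [[1, 3], [4]].
Insert 2: 2 bumps 3 from row 1; 3 bumps 4 from row 2; 4 starts row 3. P = [[1, 2], [3], [4]].
Insert 5: appended to row 1. P = [[1, 2, 5], [3], [4]].

So P = [[1, 2, 5], [3], [4]], Q = [[1, 2, 5], [3], [4]].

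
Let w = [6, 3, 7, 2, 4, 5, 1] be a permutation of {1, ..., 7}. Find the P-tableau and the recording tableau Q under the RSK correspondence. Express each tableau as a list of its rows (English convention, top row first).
P = [[1, 4, 5], [2, 7], [3], [6]], Q = [[1, 3, 6], [2, 5], [4], [7]]

Insert each entry of the permutation into P by Schensted row insertion, recording in Q the position of each new cell.

Insert 6: appended to row 1. P = [[6]].
Insert 3: 3 bumps 6 from row 1; 6 starts row 2. P = [[3], [6]].
Insert 7: appended to row 1. P = [[3, 7], [6]].
Insert 2: 2 bumps 3 from row 1; 3 bumps 6 from row 2; 6 starts row 3. P = [[2, 7], [3], [6]].
Insert 4: 4 bumps 7 from row 1; 7 appends to row 2. P = [[2, 4], [3, 7], [6]].
Insert 5: appended to row 1. P = [[2, 4, 5], [3, 7], [6]].
Insert 1: 1 bumps 2 from row 1; 2 bumps 3 from row 2; 3 bumps 6 from row 3; 6 starts row 4. P = [[1, 4, 5], [2, 7], [3], [6]].

So P = [[1, 4, 5], [2, 7], [3], [6]], Q = [[1, 3, 6], [2, 5], [4], [7]].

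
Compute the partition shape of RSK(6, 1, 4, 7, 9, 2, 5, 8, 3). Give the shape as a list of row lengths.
[4, 3, 2]

Row-insert each entry into an empty tableau.

After inserting 6: P = [[6]].
After inserting 1: P = [[1], [6]].
After inserting 4: P = [[1, 4], [6]].
After inserting 7: P = [[1, 4, 7], [6]].
After inserting 9: P = [[1, 4, 7, 9], [6]].
After inserting 2: P = [[1, 2, 7, 9], [4], [6]].
After inserting 5: P = [[1, 2, 5, 9], [4, 7], [6]].
After inserting 8: P = [[1, 2, 5, 8], [4, 7, 9], [6]].
After inserting 3: P = [[1, 2, 3, 8], [4, 5, 9], [6, 7]].

The final insertion tableau P = [[1, 2, 3, 8], [4, 5, 9], [6, 7]] has shape [4, 3, 2].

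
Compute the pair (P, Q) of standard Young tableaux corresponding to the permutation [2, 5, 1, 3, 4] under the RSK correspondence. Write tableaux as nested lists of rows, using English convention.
Insert each entry of the permutation into P by Schensted row insertion, recording in Q the position of each new cell.

Insert 2: appended to row 1. P = [[2]], Q = [[1]].
Insert 5: appended to row 1. P = [[2, 5]], Q = [[1, 2]].
Insert 1: 1 bumps 2 from row 1; 2 starts row 2. P = [[1, 5], [2]], Q = [[1, 2], [3]].
Insert 3: 3 bumps 5 from row 1; 5 appends to row 2. P = [[1, 3], [2, 5]], Q = [[1, 2], [3, 4]].
Insert 4: appended to row 1. P = [[1, 3, 4], [2, 5]], Q = [[1, 2, 5], [3, 4]].

So P = [[1, 3, 4], [2, 5]], Q = [[1, 2, 5], [3, 4]].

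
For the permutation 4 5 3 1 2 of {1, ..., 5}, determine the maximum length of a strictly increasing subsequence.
2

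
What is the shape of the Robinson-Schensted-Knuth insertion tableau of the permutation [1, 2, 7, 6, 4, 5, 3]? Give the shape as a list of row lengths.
Row-insert each entry into an empty tableau.

After inserting 1: P = [[1]].
After inserting 2: P = [[1, 2]].
After inserting 7: P = [[1, 2, 7]].
After inserting 6: P = [[1, 2, 6], [7]].
After inserting 4: P = [[1, 2, 4], [6], [7]].
After inserting 5: P = [[1, 2, 4, 5], [6], [7]].
After inserting 3: P = [[1, 2, 3, 5], [4], [6], [7]].

The final insertion tableau P = [[1, 2, 3, 5], [4], [6], [7]] has shape [4, 1, 1, 1].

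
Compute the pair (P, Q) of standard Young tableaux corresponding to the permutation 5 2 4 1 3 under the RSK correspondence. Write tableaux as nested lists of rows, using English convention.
Insert each entry of the permutation into P by Schensted row insertion, recording in Q the position of each new cell.

After inserting 5: P = [[5]].
After inserting 2: P = [[2], [5]].
After inserting 4: P = [[2, 4], [5]].
After inserting 1: P = [[1, 4], [2], [5]].
After inserting 3: P = [[1, 3], [2, 4], [5]].

So P = [[1, 3], [2, 4], [5]], Q = [[1, 3], [2, 5], [4]].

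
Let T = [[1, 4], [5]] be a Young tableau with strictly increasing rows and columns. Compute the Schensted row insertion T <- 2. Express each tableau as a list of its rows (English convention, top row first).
In row 1, 2 replaces 4 (the leftmost entry greater than 2); 4 is bumped to row 2. In row 2, 4 replaces 5 (the leftmost entry greater than 4); 5 is bumped to row 3. 5 starts a new row 3. The new tableau is [[1, 2], [4], [5]].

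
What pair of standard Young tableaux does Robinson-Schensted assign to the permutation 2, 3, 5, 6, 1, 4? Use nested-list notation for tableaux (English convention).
P = [[1, 3, 4, 6], [2, 5]], Q = [[1, 2, 3, 4], [5, 6]]

Insert each entry of the permutation into P by Schensted row insertion, recording in Q the position of each new cell.

After inserting 2: P = [[2]].
After inserting 3: P = [[2, 3]].
After inserting 5: P = [[2, 3, 5]].
After inserting 6: P = [[2, 3, 5, 6]].
After inserting 1: P = [[1, 3, 5, 6], [2]].
After inserting 4: P = [[1, 3, 4, 6], [2, 5]].

So P = [[1, 3, 4, 6], [2, 5]], Q = [[1, 2, 3, 4], [5, 6]].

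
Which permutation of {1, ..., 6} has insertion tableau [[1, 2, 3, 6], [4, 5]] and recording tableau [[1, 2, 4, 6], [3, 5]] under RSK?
1 4 2 5 3 6

Reverse RSK: for i = n, n-1, ..., 1, locate i in Q, remove the corresponding corner cell from P, and reverse-bump its entry up through P; the value ejected from row 1 is w(i).

So w = 1 4 2 5 3 6.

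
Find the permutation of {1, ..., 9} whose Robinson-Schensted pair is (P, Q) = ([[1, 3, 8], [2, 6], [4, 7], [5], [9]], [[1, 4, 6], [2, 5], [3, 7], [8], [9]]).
Reverse the RSK construction: for i from n down to 1, find the cell of Q containing i, remove the entry at that cell from P, and reverse-bump it up through P; the value ejected from row 1 is w(i).

Step i=9: Q has 9 at row 5, column 1; remove 9 from row 5 of P and reverse-bump: 9 enters row 4 and ejects 5; 5 enters row 3 and ejects 4; 4 enters row 2 and ejects 2; 2 enters row 1 and ejects 1. So w(9) = 1. P is now [[2, 3, 8], [4, 6], [5, 7], [9]].
Step i=8: Q has 8 at row 4, column 1; remove 9 from row 4 of P and reverse-bump: 9 enters row 3 and ejects 7; 7 enters row 2 and ejects 6; 6 enters row 1 and ejects 3. So w(8) = 3. P is now [[2, 6, 8], [4, 7], [5, 9]].
Step i=7: Q has 7 at row 3, column 2; remove 9 from row 3 of P and reverse-bump: 9 enters row 2 and ejects 7; 7 enters row 1 and ejects 6. So w(7) = 6. P is now [[2, 7, 8], [4, 9], [5]].
Step i=6: Q has 6 at row 1, column 3; remove that cell from P, ejecting 8. So w(6) = 8. P is now [[2, 7], [4, 9], [5]].
Step i=5: Q has 5 at row 2, column 2; remove 9 from row 2 of P and reverse-bump: 9 enters row 1 and ejects 7. So w(5) = 7. P is now [[2, 9], [4], [5]].
Step i=4: Q has 4 at row 1, column 2; remove that cell from P, ejecting 9. So w(4) = 9. P is now [[2], [4], [5]].
Step i=3: Q has 3 at row 3, column 1; remove 5 from row 3 of P and reverse-bump: 5 enters row 2 and ejects 4; 4 enters row 1 and ejects 2. So w(3) = 2. P is now [[4], [5]].
Step i=2: Q has 2 at row 2, column 1; remove 5 from row 2 of P and reverse-bump: 5 enters row 1 and ejects 4. So w(2) = 4. P is now [[5]].
Step i=1: Q has 1 at row 1, column 1; remove that cell from P, ejecting 5. So w(1) = 5. P is now [].

So w = 5 4 2 9 7 8 6 3 1.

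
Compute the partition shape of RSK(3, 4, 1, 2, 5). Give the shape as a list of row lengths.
Row-insert each entry into an empty tableau.

After inserting 3: P = [[3]].
After inserting 4: P = [[3, 4]].
After inserting 1: P = [[1, 4], [3]].
After inserting 2: P = [[1, 2], [3, 4]].
After inserting 5: P = [[1, 2, 5], [3, 4]].

The final insertion tableau P = [[1, 2, 5], [3, 4]] has shape [3, 2].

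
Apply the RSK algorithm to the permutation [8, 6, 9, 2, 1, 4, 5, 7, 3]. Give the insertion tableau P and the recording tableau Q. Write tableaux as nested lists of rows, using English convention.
Insert each entry of the permutation into P by Schensted row insertion, recording in Q the position of each new cell.

Insert 8: appended to row 1. P = [[8]].
Insert 6: 6 bumps 8 from row 1; 8 starts row 2. P = [[6], [8]].
Insert 9: appended to row 1. P = [[6, 9], [8]].
Insert 2: 2 bumps 6 from row 1; 6 bumps 8 from row 2; 8 starts row 3. P = [[2, 9], [6], [8]].
Insert 1: 1 bumps 2 from row 1; 2 bumps 6 from row 2; 6 bumps 8 from row 3; 8 starts row 4. P = [[1, 9], [2], [6], [8]].
Insert 4: 4 bumps 9 from row 1; 9 appends to row 2. P = [[1, 4], [2, 9], [6], [8]].
Insert 5: appended to row 1. P = [[1, 4, 5], [2, 9], [6], [8]].
Insert 7: appended to row 1. P = [[1, 4, 5, 7], [2, 9], [6], [8]].
Insert 3: 3 bumps 4 from row 1; 4 bumps 9 from row 2; 9 appends to row 3. P = [[1, 3, 5, 7], [2, 4], [6, 9], [8]].

So P = [[1, 3, 5, 7], [2, 4], [6, 9], [8]], Q = [[1, 3, 7, 8], [2, 6], [4, 9], [5]].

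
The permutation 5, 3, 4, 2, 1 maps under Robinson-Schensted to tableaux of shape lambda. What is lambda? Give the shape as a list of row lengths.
Row-insert each entry into an empty tableau.

After inserting 5: P = [[5]].
After inserting 3: P = [[3], [5]].
After inserting 4: P = [[3, 4], [5]].
After inserting 2: P = [[2, 4], [3], [5]].
After inserting 1: P = [[1, 4], [2], [3], [5]].

The final insertion tableau P = [[1, 4], [2], [3], [5]] has shape [2, 1, 1, 1].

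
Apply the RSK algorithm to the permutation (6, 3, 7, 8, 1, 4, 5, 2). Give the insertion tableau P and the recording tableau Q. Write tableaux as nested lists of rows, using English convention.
Insert each entry of the permutation into P by Schensted row insertion, recording in Q the position of each new cell.

Insert 6: appended to row 1. P = [[6]].
Insert 3: 3 bumps 6 from row 1; 6 starts row 2. P = [[3], [6]].
Insert 7: appended to row 1. P = [[3, 7], [6]].
Insert 8: appended to row 1. P = [[3, 7, 8], [6]].
Insert 1: 1 bumps 3 from row 1; 3 bumps 6 from row 2; 6 starts row 3. P = [[1, 7, 8], [3], [6]].
Insert 4: 4 bumps 7 from row 1; 7 appends to row 2. P = [[1, 4, 8], [3, 7], [6]].
Insert 5: 5 bumps 8 from row 1; 8 appends to row 2. P = [[1, 4, 5], [3, 7, 8], [6]].
Insert 2: 2 bumps 4 from row 1; 4 bumps 7 from row 2; 7 appends to row 3. P = [[1, 2, 5], [3, 4, 8], [6, 7]].

So P = [[1, 2, 5], [3, 4, 8], [6, 7]], Q = [[1, 3, 4], [2, 6, 7], [5, 8]].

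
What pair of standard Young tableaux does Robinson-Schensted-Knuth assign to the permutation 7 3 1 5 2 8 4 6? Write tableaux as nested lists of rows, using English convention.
Insert each entry of the permutation into P by Schensted row insertion, recording in Q the position of each new cell.

Insert 7: appended to row 1. P = [[7]].
Insert 3: 3 bumps 7 from row 1; 7 starts row 2. P = [[3], [7]].
Insert 1: 1 bumps 3 from row 1; 3 bumps 7 from row 2; 7 starts row 3. P = [[1], [3], [7]].
Insert 5: appended to row 1. P = [[1, 5], [3], [7]].
Insert 2: 2 bumps 5 from row 1; 5 appends to row 2. P = [[1, 2], [3, 5], [7]].
Insert 8: appended to row 1. P = [[1, 2, 8], [3, 5], [7]].
Insert 4: 4 bumps 8 from row 1; 8 appends to row 2. P = [[1, 2, 4], [3, 5, 8], [7]].
Insert 6: appended to row 1. P = [[1, 2, 4, 6], [3, 5, 8], [7]].

So P = [[1, 2, 4, 6], [3, 5, 8], [7]], Q = [[1, 4, 6, 8], [2, 5, 7], [3]].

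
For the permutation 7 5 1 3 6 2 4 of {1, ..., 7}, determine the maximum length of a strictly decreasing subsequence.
4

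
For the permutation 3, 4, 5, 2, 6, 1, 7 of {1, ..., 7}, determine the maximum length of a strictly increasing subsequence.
5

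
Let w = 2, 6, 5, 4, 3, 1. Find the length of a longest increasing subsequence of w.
2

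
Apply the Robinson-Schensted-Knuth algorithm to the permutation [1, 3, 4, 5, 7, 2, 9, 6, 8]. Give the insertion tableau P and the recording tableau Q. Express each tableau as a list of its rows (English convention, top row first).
P = [[1, 2, 4, 5, 6, 8], [3, 7, 9]], Q = [[1, 2, 3, 4, 5, 7], [6, 8, 9]]

Insert each entry of the permutation into P by Schensted row insertion, recording in Q the position of each new cell.

Insert 1: appended to row 1. P = [[1]].
Insert 3: appended to row 1. P = [[1, 3]].
Insert 4: appended to row 1. P = [[1, 3, 4]].
Insert 5: appended to row 1. P = [[1, 3, 4, 5]].
Insert 7: appended to row 1. P = [[1, 3, 4, 5, 7]].
Insert 2: 2 bumps 3 from row 1; 3 starts row 2. P = [[1, 2, 4, 5, 7], [3]].
Insert 9: appended to row 1. P = [[1, 2, 4, 5, 7, 9], [3]].
Insert 6: 6 bumps 7 from row 1; 7 appends to row 2. P = [[1, 2, 4, 5, 6, 9], [3, 7]].
Insert 8: 8 bumps 9 from row 1; 9 appends to row 2. P = [[1, 2, 4, 5, 6, 8], [3, 7, 9]].

So P = [[1, 2, 4, 5, 6, 8], [3, 7, 9]], Q = [[1, 2, 3, 4, 5, 7], [6, 8, 9]].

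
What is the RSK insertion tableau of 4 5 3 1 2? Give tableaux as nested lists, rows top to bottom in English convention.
Insert 4: appended to row 1. P = [[4]].
Insert 5: appended to row 1. P = [[4, 5]].
Insert 3: 3 bumps 4 from row 1; 4 starts row 2. P = [[3, 5], [4]].
Insert 1: 1 bumps 3 from row 1; 3 bumps 4 from row 2; 4 starts row 3. P = [[1, 5], [3], [4]].
Insert 2: 2 bumps 5 from row 1; 5 appends to row 2. P = [[1, 2], [3, 5], [4]].

So P = [[1, 2], [3, 5], [4]].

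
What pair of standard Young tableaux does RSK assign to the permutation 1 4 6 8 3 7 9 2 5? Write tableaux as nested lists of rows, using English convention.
Insert each entry of the permutation into P by Schensted row insertion, recording in Q the position of each new cell.

Insert 1: appended to row 1. P = [[1]].
Insert 4: appended to row 1. P = [[1, 4]].
Insert 6: appended to row 1. P = [[1, 4, 6]].
Insert 8: appended to row 1. P = [[1, 4, 6, 8]].
Insert 3: 3 bumps 4 from row 1; 4 starts row 2. P = [[1, 3, 6, 8], [4]].
Insert 7: 7 bumps 8 from row 1; 8 appends to row 2. P = [[1, 3, 6, 7], [4, 8]].
Insert 9: appended to row 1. P = [[1, 3, 6, 7, 9], [4, 8]].
Insert 2: 2 bumps 3 from row 1; 3 bumps 4 from row 2; 4 starts row 3. P = [[1, 2, 6, 7, 9], [3, 8], [4]].
Insert 5: 5 bumps 6 from row 1; 6 bumps 8 from row 2; 8 appends to row 3. P = [[1, 2, 5, 7, 9], [3, 6], [4, 8]].

So P = [[1, 2, 5, 7, 9], [3, 6], [4, 8]], Q = [[1, 2, 3, 4, 7], [5, 6], [8, 9]].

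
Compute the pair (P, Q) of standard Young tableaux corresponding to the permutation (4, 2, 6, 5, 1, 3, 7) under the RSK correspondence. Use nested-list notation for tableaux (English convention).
P = [[1, 3, 7], [2, 5], [4, 6]], Q = [[1, 3, 7], [2, 4], [5, 6]]

Insert each entry of the permutation into P by Schensted row insertion, recording in Q the position of each new cell.

Insert 4: appended to row 1. P = [[4]].
Insert 2: 2 bumps 4 from row 1; 4 starts row 2. P = [[2], [4]].
Insert 6: appended to row 1. P = [[2, 6], [4]].
Insert 5: 5 bumps 6 from row 1; 6 appends to row 2. P = [[2, 5], [4, 6]].
Insert 1: 1 bumps 2 from row 1; 2 bumps 4 from row 2; 4 starts row 3. P = [[1, 5], [2, 6], [4]].
Insert 3: 3 bumps 5 from row 1; 5 bumps 6 from row 2; 6 appends to row 3. P = [[1, 3], [2, 5], [4, 6]].
Insert 7: appended to row 1. P = [[1, 3, 7], [2, 5], [4, 6]].

So P = [[1, 3, 7], [2, 5], [4, 6]], Q = [[1, 3, 7], [2, 4], [5, 6]].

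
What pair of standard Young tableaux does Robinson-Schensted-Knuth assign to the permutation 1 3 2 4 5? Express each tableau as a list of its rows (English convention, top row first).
Insert each entry of the permutation into P by Schensted row insertion, recording in Q the position of each new cell.

Insert 1: appended to row 1. P = [[1]].
Insert 3: appended to row 1. P = [[1, 3]].
Insert 2: 2 bumps 3 from row 1; 3 starts row 2. P = [[1, 2], [3]].
Insert 4: appended to row 1. P = [[1, 2, 4], [3]].
Insert 5: appended to row 1. P = [[1, 2, 4, 5], [3]].

So P = [[1, 2, 4, 5], [3]], Q = [[1, 2, 4, 5], [3]].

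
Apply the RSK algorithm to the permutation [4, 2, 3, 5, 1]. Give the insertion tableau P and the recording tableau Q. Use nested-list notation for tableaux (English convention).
Insert each entry of the permutation into P by Schensted row insertion, recording in Q the position of each new cell.

Insert 4: appended to row 1. P = [[4]].
Insert 2: 2 bumps 4 from row 1; 4 starts row 2. P = [[2], [4]].
Insert 3: appended to row 1. P = [[2, 3], [4]].
Insert 5: appended to row 1. P = [[2, 3, 5], [4]].
Insert 1: 1 bumps 2 from row 1; 2 bumps 4 from row 2; 4 starts row 3. P = [[1, 3, 5], [2], [4]].

So P = [[1, 3, 5], [2], [4]], Q = [[1, 3, 4], [2], [5]].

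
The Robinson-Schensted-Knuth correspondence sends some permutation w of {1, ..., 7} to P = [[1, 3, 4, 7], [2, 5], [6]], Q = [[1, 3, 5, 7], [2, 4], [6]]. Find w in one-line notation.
Reverse the RSK construction: for i from n down to 1, find the cell of Q containing i, remove the entry at that cell from P, and reverse-bump it up through P; the value ejected from row 1 is w(i).

Step i=7: Q has 7 at row 1, column 4; remove that cell from P, ejecting 7. So w(7) = 7. P is now [[1, 3, 4], [2, 5], [6]].
Step i=6: Q has 6 at row 3, column 1; remove 6 from row 3 of P and reverse-bump: 6 enters row 2 and ejects 5; 5 enters row 1 and ejects 4. So w(6) = 4. P is now [[1, 3, 5], [2, 6]].
Step i=5: Q has 5 at row 1, column 3; remove that cell from P, ejecting 5. So w(5) = 5. P is now [[1, 3], [2, 6]].
Step i=4: Q has 4 at row 2, column 2; remove 6 from row 2 of P and reverse-bump: 6 enters row 1 and ejects 3. So w(4) = 3. P is now [[1, 6], [2]].
Step i=3: Q has 3 at row 1, column 2; remove that cell from P, ejecting 6. So w(3) = 6. P is now [[1], [2]].
Step i=2: Q has 2 at row 2, column 1; remove 2 from row 2 of P and reverse-bump: 2 enters row 1 and ejects 1. So w(2) = 1. P is now [[2]].
Step i=1: Q has 1 at row 1, column 1; remove that cell from P, ejecting 2. So w(1) = 2. P is now [].

So w = 2 1 6 3 5 4 7.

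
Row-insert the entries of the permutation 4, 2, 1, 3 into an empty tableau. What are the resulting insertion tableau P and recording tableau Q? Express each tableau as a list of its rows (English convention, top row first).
Insert each entry of the permutation into P by Schensted row insertion, recording in Q the position of each new cell.

Insert 4: appended to row 1. P = [[4]].
Insert 2: 2 bumps 4 from row 1; 4 starts row 2. P = [[2], [4]].
Insert 1: 1 bumps 2 from row 1; 2 bumps 4 from row 2; 4 starts row 3. P = [[1], [2], [4]].
Insert 3: appended to row 1. P = [[1, 3], [2], [4]].

So P = [[1, 3], [2], [4]], Q = [[1, 4], [2], [3]].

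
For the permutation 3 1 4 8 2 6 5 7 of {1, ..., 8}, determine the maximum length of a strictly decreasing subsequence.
3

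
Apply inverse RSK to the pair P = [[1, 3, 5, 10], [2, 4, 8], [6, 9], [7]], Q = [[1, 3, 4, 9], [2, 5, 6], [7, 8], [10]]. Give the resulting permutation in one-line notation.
Reverse the RSK construction: for i from n down to 1, find the cell of Q containing i, remove the entry at that cell from P, and reverse-bump it up through P; the value ejected from row 1 is w(i).

Step i=10: Q has 10 at row 4, column 1; remove 7 from row 4 of P and reverse-bump: 7 enters row 3 and ejects 6; 6 enters row 2 and ejects 4; 4 enters row 1 and ejects 3. So w(10) = 3. P is now [[1, 4, 5, 10], [2, 6, 8], [7, 9]].
Step i=9: Q has 9 at row 1, column 4; remove that cell from P, ejecting 10. So w(9) = 10. P is now [[1, 4, 5], [2, 6, 8], [7, 9]].
Step i=8: Q has 8 at row 3, column 2; remove 9 from row 3 of P and reverse-bump: 9 enters row 2 and ejects 8; 8 enters row 1 and ejects 5. So w(8) = 5. P is now [[1, 4, 8], [2, 6, 9], [7]].
Step i=7: Q has 7 at row 3, column 1; remove 7 from row 3 of P and reverse-bump: 7 enters row 2 and ejects 6; 6 enters row 1 and ejects 4. So w(7) = 4. P is now [[1, 6, 8], [2, 7, 9]].
Step i=6: Q has 6 at row 2, column 3; remove 9 from row 2 of P and reverse-bump: 9 enters row 1 and ejects 8. So w(6) = 8. P is now [[1, 6, 9], [2, 7]].
Step i=5: Q has 5 at row 2, column 2; remove 7 from row 2 of P and reverse-bump: 7 enters row 1 and ejects 6. So w(5) = 6. P is now [[1, 7, 9], [2]].
Step i=4: Q has 4 at row 1, column 3; remove that cell from P, ejecting 9. So w(4) = 9. P is now [[1, 7], [2]].
Step i=3: Q has 3 at row 1, column 2; remove that cell from P, ejecting 7. So w(3) = 7. P is now [[1], [2]].
Step i=2: Q has 2 at row 2, column 1; remove 2 from row 2 of P and reverse-bump: 2 enters row 1 and ejects 1. So w(2) = 1. P is now [[2]].
Step i=1: Q has 1 at row 1, column 1; remove that cell from P, ejecting 2. So w(1) = 2. P is now [].

So w = 2 1 7 9 6 8 4 5 10 3.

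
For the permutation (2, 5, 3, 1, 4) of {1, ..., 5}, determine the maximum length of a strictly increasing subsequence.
3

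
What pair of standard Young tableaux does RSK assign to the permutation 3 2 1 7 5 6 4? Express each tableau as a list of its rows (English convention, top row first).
Insert each entry of the permutation into P by Schensted row insertion, recording in Q the position of each new cell.

Insert 3: appended to row 1. P = [[3]].
Insert 2: 2 bumps 3 from row 1; 3 starts row 2. P = [[2], [3]].
Insert 1: 1 bumps 2 from row 1; 2 bumps 3 from row 2; 3 starts row 3. P = [[1], [2], [3]].
Insert 7: appended to row 1. P = [[1, 7], [2], [3]].
Insert 5: 5 bumps 7 from row 1; 7 appends to row 2. P = [[1, 5], [2, 7], [3]].
Insert 6: appended to row 1. P = [[1, 5, 6], [2, 7], [3]].
Insert 4: 4 bumps 5 from row 1; 5 bumps 7 from row 2; 7 appends to row 3. P = [[1, 4, 6], [2, 5], [3, 7]].

So P = [[1, 4, 6], [2, 5], [3, 7]], Q = [[1, 4, 6], [2, 5], [3, 7]].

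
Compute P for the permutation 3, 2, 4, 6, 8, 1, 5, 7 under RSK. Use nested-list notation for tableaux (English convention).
P = [[1, 4, 5, 7], [2, 6, 8], [3]]

Insert 3: appended to row 1. P = [[3]].
Insert 2: 2 bumps 3 from row 1; 3 starts row 2. P = [[2], [3]].
Insert 4: appended to row 1. P = [[2, 4], [3]].
Insert 6: appended to row 1. P = [[2, 4, 6], [3]].
Insert 8: appended to row 1. P = [[2, 4, 6, 8], [3]].
Insert 1: 1 bumps 2 from row 1; 2 bumps 3 from row 2; 3 starts row 3. P = [[1, 4, 6, 8], [2], [3]].
Insert 5: 5 bumps 6 from row 1; 6 appends to row 2. P = [[1, 4, 5, 8], [2, 6], [3]].
Insert 7: 7 bumps 8 from row 1; 8 appends to row 2. P = [[1, 4, 5, 7], [2, 6, 8], [3]].

So P = [[1, 4, 5, 7], [2, 6, 8], [3]].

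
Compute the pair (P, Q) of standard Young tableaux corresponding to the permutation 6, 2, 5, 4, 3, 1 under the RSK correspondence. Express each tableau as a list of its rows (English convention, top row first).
P = [[1, 3], [2], [4], [5], [6]], Q = [[1, 3], [2], [4], [5], [6]]

Insert each entry of the permutation into P by Schensted row insertion, recording in Q the position of each new cell.

Insert 6: appended to row 1. P = [[6]].
Insert 2: 2 bumps 6 from row 1; 6 starts row 2. P = [[2], [6]].
Insert 5: appended to row 1. P = [[2, 5], [6]].
Insert 4: 4 bumps 5 from row 1; 5 bumps 6 from row 2; 6 starts row 3. P = [[2, 4], [5], [6]].
Insert 3: 3 bumps 4 from row 1; 4 bumps 5 from row 2; 5 bumps 6 from row 3; 6 starts row 4. P = [[2, 3], [4], [5], [6]].
Insert 1: 1 bumps 2 from row 1; 2 bumps 4 from row 2; 4 bumps 5 from row 3; 5 bumps 6 from row 4; 6 starts row 5. P = [[1, 3], [2], [4], [5], [6]].

So P = [[1, 3], [2], [4], [5], [6]], Q = [[1, 3], [2], [4], [5], [6]].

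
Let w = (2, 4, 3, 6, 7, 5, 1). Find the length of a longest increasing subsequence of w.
4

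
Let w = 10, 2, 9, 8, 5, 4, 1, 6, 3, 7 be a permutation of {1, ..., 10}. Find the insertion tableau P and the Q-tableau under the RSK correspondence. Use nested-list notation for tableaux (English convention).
P = [[1, 3, 6, 7], [2, 4], [5], [8], [9], [10]], Q = [[1, 3, 8, 10], [2, 9], [4], [5], [6], [7]]

Insert each entry of the permutation into P by Schensted row insertion, recording in Q the position of each new cell.

Insert 10: appended to row 1. P = [[10]], Q = [[1]].
Insert 2: 2 bumps 10 from row 1; 10 starts row 2. P = [[2], [10]], Q = [[1], [2]].
Insert 9: appended to row 1. P = [[2, 9], [10]], Q = [[1, 3], [2]].
Insert 8: 8 bumps 9 from row 1; 9 bumps 10 from row 2; 10 starts row 3. P = [[2, 8], [9], [10]], Q = [[1, 3], [2], [4]].
Insert 5: 5 bumps 8 from row 1; 8 bumps 9 from row 2; 9 bumps 10 from row 3; 10 starts row 4. P = [[2, 5], [8], [9], [10]], Q = [[1, 3], [2], [4], [5]].
Insert 4: 4 bumps 5 from row 1; 5 bumps 8 from row 2; 8 bumps 9 from row 3; 9 bumps 10 from row 4; 10 starts row 5. P = [[2, 4], [5], [8], [9], [10]], Q = [[1, 3], [2], [4], [5], [6]].
Insert 1: 1 bumps 2 from row 1; 2 bumps 5 from row 2; 5 bumps 8 from row 3; 8 bumps 9 from row 4; 9 bumps 10 from row 5; 10 starts row 6. P = [[1, 4], [2], [5], [8], [9], [10]], Q = [[1, 3], [2], [4], [5], [6], [7]].
Insert 6: appended to row 1. P = [[1, 4, 6], [2], [5], [8], [9], [10]], Q = [[1, 3, 8], [2], [4], [5], [6], [7]].
Insert 3: 3 bumps 4 from row 1; 4 appends to row 2. P = [[1, 3, 6], [2, 4], [5], [8], [9], [10]], Q = [[1, 3, 8], [2, 9], [4], [5], [6], [7]].
Insert 7: appended to row 1. P = [[1, 3, 6, 7], [2, 4], [5], [8], [9], [10]], Q = [[1, 3, 8, 10], [2, 9], [4], [5], [6], [7]].

So P = [[1, 3, 6, 7], [2, 4], [5], [8], [9], [10]], Q = [[1, 3, 8, 10], [2, 9], [4], [5], [6], [7]].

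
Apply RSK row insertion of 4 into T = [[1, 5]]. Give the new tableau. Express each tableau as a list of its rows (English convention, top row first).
[[1, 4], [5]]

In row 1, 4 replaces 5 (the leftmost entry greater than 4); 5 is bumped to row 2. 5 starts a new row 2. The new tableau is [[1, 4], [5]].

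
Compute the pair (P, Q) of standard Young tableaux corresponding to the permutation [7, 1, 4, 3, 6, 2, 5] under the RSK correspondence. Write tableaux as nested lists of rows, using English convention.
Insert each entry of the permutation into P by Schensted row insertion, recording in Q the position of each new cell.

Insert 7: appended to row 1. P = [[7]], Q = [[1]].
Insert 1: 1 bumps 7 from row 1; 7 starts row 2. P = [[1], [7]], Q = [[1], [2]].
Insert 4: appended to row 1. P = [[1, 4], [7]], Q = [[1, 3], [2]].
Insert 3: 3 bumps 4 from row 1; 4 bumps 7 from row 2; 7 starts row 3. P = [[1, 3], [4], [7]], Q = [[1, 3], [2], [4]].
Insert 6: appended to row 1. P = [[1, 3, 6], [4], [7]], Q = [[1, 3, 5], [2], [4]].
Insert 2: 2 bumps 3 from row 1; 3 bumps 4 from row 2; 4 bumps 7 from row 3; 7 starts row 4. P = [[1, 2, 6], [3], [4], [7]], Q = [[1, 3, 5], [2], [4], [6]].
Insert 5: 5 bumps 6 from row 1; 6 appends to row 2. P = [[1, 2, 5], [3, 6], [4], [7]], Q = [[1, 3, 5], [2, 7], [4], [6]].

So P = [[1, 2, 5], [3, 6], [4], [7]], Q = [[1, 3, 5], [2, 7], [4], [6]].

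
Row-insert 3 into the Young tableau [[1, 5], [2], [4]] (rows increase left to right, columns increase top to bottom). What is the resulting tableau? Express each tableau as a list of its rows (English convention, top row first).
In row 1, 3 replaces 5 (the leftmost entry greater than 3); 5 is bumped to row 2. 5 is appended to row 2. The new tableau is [[1, 3], [2, 5], [4]].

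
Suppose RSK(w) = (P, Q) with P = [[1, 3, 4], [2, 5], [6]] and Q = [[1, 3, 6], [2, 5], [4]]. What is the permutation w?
6 2 5 1 3 4

Reverse the RSK construction: for i from n down to 1, find the cell of Q containing i, remove the entry at that cell from P, and reverse-bump it up through P; the value ejected from row 1 is w(i).

Step i=6: Q has 6 at row 1, column 3; remove that cell from P, ejecting 4. So w(6) = 4. P is now [[1, 3], [2, 5], [6]].
Step i=5: Q has 5 at row 2, column 2; remove 5 from row 2 of P and reverse-bump: 5 enters row 1 and ejects 3. So w(5) = 3. P is now [[1, 5], [2], [6]].
Step i=4: Q has 4 at row 3, column 1; remove 6 from row 3 of P and reverse-bump: 6 enters row 2 and ejects 2; 2 enters row 1 and ejects 1. So w(4) = 1. P is now [[2, 5], [6]].
Step i=3: Q has 3 at row 1, column 2; remove that cell from P, ejecting 5. So w(3) = 5. P is now [[2], [6]].
Step i=2: Q has 2 at row 2, column 1; remove 6 from row 2 of P and reverse-bump: 6 enters row 1 and ejects 2. So w(2) = 2. P is now [[6]].
Step i=1: Q has 1 at row 1, column 1; remove that cell from P, ejecting 6. So w(1) = 6. P is now [].

So w = 6 2 5 1 3 4.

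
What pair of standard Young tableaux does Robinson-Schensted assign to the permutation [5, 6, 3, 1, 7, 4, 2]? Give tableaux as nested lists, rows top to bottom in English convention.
P = [[1, 2, 7], [3, 4], [5, 6]], Q = [[1, 2, 5], [3, 6], [4, 7]]

Insert each entry of the permutation into P by Schensted row insertion, recording in Q the position of each new cell.

Insert 5: appended to row 1. P = [[5]].
Insert 6: appended to row 1. P = [[5, 6]].
Insert 3: 3 bumps 5 from row 1; 5 starts row 2. P = [[3, 6], [5]].
Insert 1: 1 bumps 3 from row 1; 3 bumps 5 from row 2; 5 starts row 3. P = [[1, 6], [3], [5]].
Insert 7: appended to row 1. P = [[1, 6, 7], [3], [5]].
Insert 4: 4 bumps 6 from row 1; 6 appends to row 2. P = [[1, 4, 7], [3, 6], [5]].
Insert 2: 2 bumps 4 from row 1; 4 bumps 6 from row 2; 6 appends to row 3. P = [[1, 2, 7], [3, 4], [5, 6]].

So P = [[1, 2, 7], [3, 4], [5, 6]], Q = [[1, 2, 5], [3, 6], [4, 7]].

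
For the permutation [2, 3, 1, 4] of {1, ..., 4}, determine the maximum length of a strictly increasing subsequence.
3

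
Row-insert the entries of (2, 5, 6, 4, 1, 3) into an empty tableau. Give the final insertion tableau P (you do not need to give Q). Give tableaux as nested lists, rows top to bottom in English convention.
Insert 2: appended to row 1. P = [[2]].
Insert 5: appended to row 1. P = [[2, 5]].
Insert 6: appended to row 1. P = [[2, 5, 6]].
Insert 4: 4 bumps 5 from row 1; 5 starts row 2. P = [[2, 4, 6], [5]].
Insert 1: 1 bumps 2 from row 1; 2 bumps 5 from row 2; 5 starts row 3. P = [[1, 4, 6], [2], [5]].
Insert 3: 3 bumps 4 from row 1; 4 appends to row 2. P = [[1, 3, 6], [2, 4], [5]].

So P = [[1, 3, 6], [2, 4], [5]].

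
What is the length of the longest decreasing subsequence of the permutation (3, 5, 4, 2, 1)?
4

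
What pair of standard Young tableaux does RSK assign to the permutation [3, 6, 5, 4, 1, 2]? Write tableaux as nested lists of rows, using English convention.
P = [[1, 2], [3, 4], [5], [6]], Q = [[1, 2], [3, 6], [4], [5]]

Insert each entry of the permutation into P by Schensted row insertion, recording in Q the position of each new cell.

Insert 3: appended to row 1. P = [[3]].
Insert 6: appended to row 1. P = [[3, 6]].
Insert 5: 5 bumps 6 from row 1; 6 starts row 2. P = [[3, 5], [6]].
Insert 4: 4 bumps 5 from row 1; 5 bumps 6 from row 2; 6 starts row 3. P = [[3, 4], [5], [6]].
Insert 1: 1 bumps 3 from row 1; 3 bumps 5 from row 2; 5 bumps 6 from row 3; 6 starts row 4. P = [[1, 4], [3], [5], [6]].
Insert 2: 2 bumps 4 from row 1; 4 appends to row 2. P = [[1, 2], [3, 4], [5], [6]].

So P = [[1, 2], [3, 4], [5], [6]], Q = [[1, 2], [3, 6], [4], [5]].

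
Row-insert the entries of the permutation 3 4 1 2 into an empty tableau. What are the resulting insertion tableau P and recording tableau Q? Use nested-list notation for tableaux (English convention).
P = [[1, 2], [3, 4]], Q = [[1, 2], [3, 4]]

Insert each entry of the permutation into P by Schensted row insertion, recording in Q the position of each new cell.

After inserting 3: P = [[3]].
After inserting 4: P = [[3, 4]].
After inserting 1: P = [[1, 4], [3]].
After inserting 2: P = [[1, 2], [3, 4]].

So P = [[1, 2], [3, 4]], Q = [[1, 2], [3, 4]].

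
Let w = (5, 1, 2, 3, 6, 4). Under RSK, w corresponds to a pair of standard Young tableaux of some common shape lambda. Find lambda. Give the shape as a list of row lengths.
Row-insert each entry into an empty tableau.

After inserting 5: P = [[5]].
After inserting 1: P = [[1], [5]].
After inserting 2: P = [[1, 2], [5]].
After inserting 3: P = [[1, 2, 3], [5]].
After inserting 6: P = [[1, 2, 3, 6], [5]].
After inserting 4: P = [[1, 2, 3, 4], [5, 6]].

The final insertion tableau P = [[1, 2, 3, 4], [5, 6]] has shape [4, 2].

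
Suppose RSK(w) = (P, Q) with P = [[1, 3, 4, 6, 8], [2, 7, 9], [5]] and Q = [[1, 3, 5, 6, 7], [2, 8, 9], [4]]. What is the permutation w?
Reverse RSK: for i = n, n-1, ..., 1, locate i in Q, remove the corresponding corner cell from P, and reverse-bump its entry up through P; the value ejected from row 1 is w(i).

So w = 5 2 3 1 4 7 9 6 8.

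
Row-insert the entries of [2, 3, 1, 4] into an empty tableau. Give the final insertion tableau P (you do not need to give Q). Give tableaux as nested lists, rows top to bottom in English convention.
P = [[1, 3, 4], [2]]

Insert 2: appended to row 1. P = [[2]].
Insert 3: appended to row 1. P = [[2, 3]].
Insert 1: 1 bumps 2 from row 1; 2 starts row 2. P = [[1, 3], [2]].
Insert 4: appended to row 1. P = [[1, 3, 4], [2]].

So P = [[1, 3, 4], [2]].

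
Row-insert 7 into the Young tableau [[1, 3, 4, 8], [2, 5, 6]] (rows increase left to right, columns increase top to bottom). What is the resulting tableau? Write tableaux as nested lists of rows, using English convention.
In row 1, 7 replaces 8 (the leftmost entry greater than 7); 8 is bumped to row 2. 8 is appended to row 2. The new tableau is [[1, 3, 4, 7], [2, 5, 6, 8]].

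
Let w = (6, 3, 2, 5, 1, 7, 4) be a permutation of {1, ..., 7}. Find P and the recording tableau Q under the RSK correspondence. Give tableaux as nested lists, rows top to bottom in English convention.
Insert each entry of the permutation into P by Schensted row insertion, recording in Q the position of each new cell.

Insert 6: appended to row 1. P = [[6]].
Insert 3: 3 bumps 6 from row 1; 6 starts row 2. P = [[3], [6]].
Insert 2: 2 bumps 3 from row 1; 3 bumps 6 from row 2; 6 starts row 3. P = [[2], [3], [6]].
Insert 5: appended to row 1. P = [[2, 5], [3], [6]].
Insert 1: 1 bumps 2 from row 1; 2 bumps 3 from row 2; 3 bumps 6 from row 3; 6 starts row 4. P = [[1, 5], [2], [3], [6]].
Insert 7: appended to row 1. P = [[1, 5, 7], [2], [3], [6]].
Insert 4: 4 bumps 5 from row 1; 5 appends to row 2. P = [[1, 4, 7], [2, 5], [3], [6]].

So P = [[1, 4, 7], [2, 5], [3], [6]], Q = [[1, 4, 6], [2, 7], [3], [5]].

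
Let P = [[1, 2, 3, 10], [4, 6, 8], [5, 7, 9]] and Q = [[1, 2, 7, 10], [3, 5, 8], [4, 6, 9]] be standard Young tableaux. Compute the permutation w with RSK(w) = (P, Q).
5 7 4 1 6 2 9 8 3 10

Reverse the RSK construction: for i from n down to 1, find the cell of Q containing i, remove the entry at that cell from P, and reverse-bump it up through P; the value ejected from row 1 is w(i).

Step i=10: Q has 10 at row 1, column 4; remove that cell from P, ejecting 10. So w(10) = 10. P is now [[1, 2, 3], [4, 6, 8], [5, 7, 9]].
Step i=9: Q has 9 at row 3, column 3; remove 9 from row 3 of P and reverse-bump: 9 enters row 2 and ejects 8; 8 enters row 1 and ejects 3. So w(9) = 3. P is now [[1, 2, 8], [4, 6, 9], [5, 7]].
Step i=8: Q has 8 at row 2, column 3; remove 9 from row 2 of P and reverse-bump: 9 enters row 1 and ejects 8. So w(8) = 8. P is now [[1, 2, 9], [4, 6], [5, 7]].
Step i=7: Q has 7 at row 1, column 3; remove that cell from P, ejecting 9. So w(7) = 9. P is now [[1, 2], [4, 6], [5, 7]].
Step i=6: Q has 6 at row 3, column 2; remove 7 from row 3 of P and reverse-bump: 7 enters row 2 and ejects 6; 6 enters row 1 and ejects 2. So w(6) = 2. P is now [[1, 6], [4, 7], [5]].
Step i=5: Q has 5 at row 2, column 2; remove 7 from row 2 of P and reverse-bump: 7 enters row 1 and ejects 6. So w(5) = 6. P is now [[1, 7], [4], [5]].
Step i=4: Q has 4 at row 3, column 1; remove 5 from row 3 of P and reverse-bump: 5 enters row 2 and ejects 4; 4 enters row 1 and ejects 1. So w(4) = 1. P is now [[4, 7], [5]].
Step i=3: Q has 3 at row 2, column 1; remove 5 from row 2 of P and reverse-bump: 5 enters row 1 and ejects 4. So w(3) = 4. P is now [[5, 7]].
Step i=2: Q has 2 at row 1, column 2; remove that cell from P, ejecting 7. So w(2) = 7. P is now [[5]].
Step i=1: Q has 1 at row 1, column 1; remove that cell from P, ejecting 5. So w(1) = 5. P is now [].

So w = 5 7 4 1 6 2 9 8 3 10.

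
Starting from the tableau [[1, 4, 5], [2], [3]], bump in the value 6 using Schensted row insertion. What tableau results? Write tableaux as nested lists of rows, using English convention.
6 is larger than every entry of row 1, so it is appended to row 1. The new tableau is [[1, 4, 5, 6], [2], [3]].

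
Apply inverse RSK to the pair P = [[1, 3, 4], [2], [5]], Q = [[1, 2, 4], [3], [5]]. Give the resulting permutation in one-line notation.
Reverse the RSK construction: for i from n down to 1, find the cell of Q containing i, remove the entry at that cell from P, and reverse-bump it up through P; the value ejected from row 1 is w(i).

Step i=5: Q has 5 at row 3, column 1; remove 5 from row 3 of P and reverse-bump: 5 enters row 2 and ejects 2; 2 enters row 1 and ejects 1. So w(5) = 1. P is now [[2, 3, 4], [5]].
Step i=4: Q has 4 at row 1, column 3; remove that cell from P, ejecting 4. So w(4) = 4. P is now [[2, 3], [5]].
Step i=3: Q has 3 at row 2, column 1; remove 5 from row 2 of P and reverse-bump: 5 enters row 1 and ejects 3. So w(3) = 3. P is now [[2, 5]].
Step i=2: Q has 2 at row 1, column 2; remove that cell from P, ejecting 5. So w(2) = 5. P is now [[2]].
Step i=1: Q has 1 at row 1, column 1; remove that cell from P, ejecting 2. So w(1) = 2. P is now [].

So w = 2 5 3 4 1.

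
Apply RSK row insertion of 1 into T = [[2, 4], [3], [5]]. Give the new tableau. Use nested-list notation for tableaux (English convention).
In row 1, 1 replaces 2 (the leftmost entry greater than 1); 2 is bumped to row 2. In row 2, 2 replaces 3 (the leftmost entry greater than 2); 3 is bumped to row 3. In row 3, 3 replaces 5 (the leftmost entry greater than 3); 5 is bumped to row 4. 5 starts a new row 4. The new tableau is [[1, 4], [2], [3], [5]].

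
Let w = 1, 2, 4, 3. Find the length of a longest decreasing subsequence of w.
2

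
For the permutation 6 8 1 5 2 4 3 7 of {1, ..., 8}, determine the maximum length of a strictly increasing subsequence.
4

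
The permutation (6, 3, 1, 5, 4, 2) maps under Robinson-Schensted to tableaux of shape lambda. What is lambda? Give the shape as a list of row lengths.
[2, 2, 1, 1]

RSK row insertion gives P = [[1, 2], [3, 4], [5], [6]], which has shape [2, 2, 1, 1].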